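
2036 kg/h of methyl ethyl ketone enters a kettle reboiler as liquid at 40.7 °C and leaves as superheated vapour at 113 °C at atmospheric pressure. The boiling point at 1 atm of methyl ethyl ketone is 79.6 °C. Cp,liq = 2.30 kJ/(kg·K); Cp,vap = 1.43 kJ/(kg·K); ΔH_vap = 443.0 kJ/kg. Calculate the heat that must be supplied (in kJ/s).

Q = 328 kJ/s

liquid 40.7→79.6 °C: 89.47 kJ/kg
vaporisation at 79.6 °C: 443 kJ/kg
vapour 79.6→113 °C: 47.762 kJ/kg
Δh = 89.47 + 443 + 47.762 = 580.23 kJ/kg
Q = ṁ·Δh = 2036 kg/h × 580.23 kJ/kg = 1.1814e+06 kJ/h
|Q| = 328.15 kW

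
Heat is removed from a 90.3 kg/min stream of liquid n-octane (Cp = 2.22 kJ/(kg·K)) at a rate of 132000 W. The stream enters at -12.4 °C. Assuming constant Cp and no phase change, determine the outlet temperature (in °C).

Q = 132000 W = 7920 kJ/min
ΔT = Q/(ṁ·Cp) = 7920/(90.3×2.22) = 39.508 K
T_out = -12.4 − 39.508 = -51.908 °C

T_out = -51.9 °C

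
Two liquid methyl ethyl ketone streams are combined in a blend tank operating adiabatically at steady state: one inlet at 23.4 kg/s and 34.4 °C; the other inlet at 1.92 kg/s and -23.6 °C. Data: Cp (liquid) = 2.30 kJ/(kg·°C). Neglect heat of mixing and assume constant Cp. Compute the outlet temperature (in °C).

Energy balance with Q = 0: Σ ṁᵢCp,ᵢ(T_out − Tᵢ) = 0
T_out = Σ ṁᵢCp,ᵢTᵢ / Σ ṁᵢCp,ᵢ
      = 1747.2 / 58.236 = 30.002 °C

T_out = 30.0 °C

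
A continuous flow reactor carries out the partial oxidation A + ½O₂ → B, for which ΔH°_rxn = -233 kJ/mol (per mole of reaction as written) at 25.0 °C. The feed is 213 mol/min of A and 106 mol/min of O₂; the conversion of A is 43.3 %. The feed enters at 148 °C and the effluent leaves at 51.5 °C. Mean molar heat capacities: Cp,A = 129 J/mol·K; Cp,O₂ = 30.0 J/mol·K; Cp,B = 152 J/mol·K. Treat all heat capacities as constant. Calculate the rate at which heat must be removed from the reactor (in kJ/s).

Extent of reaction ξ = 0.433 × 213 = 92.229 mol/min
Reaction term: ξ·ΔH°_rxn = 92.229 × -233 = -21489 kJ/min
Sensible, feed 148→25 °C: -3770.8 kJ/min
Outlet flows (mol/min): A 120.77, O₂ 59.886, B 92.229
Sensible, products 25→51.5 °C: 831.96 kJ/min
Q = ΔH = -24428 kJ/min = -407.14 kW
Heat removed = 407.14 kJ/s

Q_out = 407 kJ/s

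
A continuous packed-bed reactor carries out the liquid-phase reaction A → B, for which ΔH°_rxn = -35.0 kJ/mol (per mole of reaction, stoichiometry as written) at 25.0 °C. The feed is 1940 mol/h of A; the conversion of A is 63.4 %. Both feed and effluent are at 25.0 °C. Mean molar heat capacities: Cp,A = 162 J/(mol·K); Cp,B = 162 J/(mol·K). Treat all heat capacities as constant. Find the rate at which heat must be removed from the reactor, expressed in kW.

Extent of reaction ξ = 0.634 × 1940 = 1230 mol/h
Reaction term: ξ·ΔH°_rxn = 1230 × -35.0 = -43049 kJ/h
Q = ΔH = -43049 kJ/h = -11.958 kW
Heat removed = 11.958 kW

Q_out = 12.0 kW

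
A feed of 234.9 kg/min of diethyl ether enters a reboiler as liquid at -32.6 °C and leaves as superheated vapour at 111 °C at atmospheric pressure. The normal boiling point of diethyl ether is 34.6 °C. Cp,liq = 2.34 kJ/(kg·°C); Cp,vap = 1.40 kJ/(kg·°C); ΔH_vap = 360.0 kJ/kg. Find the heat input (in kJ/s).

Q = 2440 kJ/s

liquid -32.6→34.6 °C: 157.25 kJ/kg
vaporisation at 34.6 °C: 360 kJ/kg
vapour 34.6→111 °C: 106.96 kJ/kg
Δh = 157.25 + 360 + 106.96 = 624.21 kJ/kg
Q = ṁ·Δh = 234.9 kg/min × 624.21 kJ/kg = 146630 kJ/min
|Q| = 2443.8 kW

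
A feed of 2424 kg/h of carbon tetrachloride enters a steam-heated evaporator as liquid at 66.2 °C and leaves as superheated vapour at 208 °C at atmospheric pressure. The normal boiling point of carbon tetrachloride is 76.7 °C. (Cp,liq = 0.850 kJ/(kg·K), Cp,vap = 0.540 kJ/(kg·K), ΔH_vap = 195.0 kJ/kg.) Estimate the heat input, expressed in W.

Q = 185000 W

liquid 66.2→76.7 °C: 8.925 kJ/kg
vaporisation at 76.7 °C: 195 kJ/kg
vapour 76.7→208 °C: 70.902 kJ/kg
Δh = 8.925 + 195 + 70.902 = 274.83 kJ/kg
Q = ṁ·Δh = 2424 kg/h × 274.83 kJ/kg = 666180 kJ/h
|Q| = 185.05 kW = 185050 W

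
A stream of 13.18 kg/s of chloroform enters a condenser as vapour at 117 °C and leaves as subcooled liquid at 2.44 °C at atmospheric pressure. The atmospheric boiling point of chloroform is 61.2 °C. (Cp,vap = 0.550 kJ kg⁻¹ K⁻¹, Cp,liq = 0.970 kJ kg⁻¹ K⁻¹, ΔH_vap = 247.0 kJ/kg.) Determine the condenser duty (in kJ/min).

Q_c = 265000 kJ/min

vapour 117→61.2 °C: -30.69 kJ/kg
condensation at 61.2 °C: -247 kJ/kg
liquid 61.2→2.44 °C: -56.997 kJ/kg
Δh = -30.69 + -247 + -56.997 = -334.69 kJ/kg
Q = ṁ·Δh = 13.18 kg/s × -334.69 kJ/kg = -4411.2 kJ/s
|Q| = 4411.2 kW = 264670 kJ/min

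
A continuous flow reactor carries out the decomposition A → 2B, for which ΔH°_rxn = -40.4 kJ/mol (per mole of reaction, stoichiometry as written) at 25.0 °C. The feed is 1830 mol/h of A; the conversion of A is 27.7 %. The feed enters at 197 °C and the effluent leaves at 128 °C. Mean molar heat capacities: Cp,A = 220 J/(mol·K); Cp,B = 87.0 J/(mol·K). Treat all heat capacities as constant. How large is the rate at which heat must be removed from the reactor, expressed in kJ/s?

Extent of reaction ξ = 0.277 × 1830 = 506.91 mol/h
Reaction term: ξ·ΔH°_rxn = 506.91 × -40.4 = -20479 kJ/h
Sensible, feed 197→25 °C: -69247 kJ/h
Outlet flows (mol/h): A 1323.1, B 1013.8
Sensible, products 25→128 °C: 39066 kJ/h
Q = ΔH = -50660 kJ/h = -14.072 kW
Heat removed = 14.072 kJ/s

Q_out = 14.1 kJ/s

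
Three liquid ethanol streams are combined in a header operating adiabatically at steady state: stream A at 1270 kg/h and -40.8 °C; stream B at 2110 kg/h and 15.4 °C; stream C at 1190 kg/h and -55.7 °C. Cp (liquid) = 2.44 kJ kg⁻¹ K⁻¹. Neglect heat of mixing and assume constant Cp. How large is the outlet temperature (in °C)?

T_out = -18.7 °C

No heat crosses the boundary, so H_out = H_in.
Σ ṁᵢCp,ᵢTᵢ = 1270×2.44×-40.8 + 2110×2.44×15.4 + 1190×2.44×-55.7 = -208880
Σ ṁᵢCp,ᵢ = 1270×2.44 + 2110×2.44 + 1190×2.44 = 11151
T_out = -208880 / 11151 = -18.732 °C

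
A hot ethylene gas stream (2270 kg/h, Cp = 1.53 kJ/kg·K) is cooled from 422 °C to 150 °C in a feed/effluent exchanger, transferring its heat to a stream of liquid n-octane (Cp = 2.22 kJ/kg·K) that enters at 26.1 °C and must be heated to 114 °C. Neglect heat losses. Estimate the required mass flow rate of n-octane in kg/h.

ṁ_c = 4840 kg/h

Heat released by hot stream: Q = 2270 × 1.53 × (422 − 150) = 944680 kJ/h
Energy balance on cold side (adiabatic exchanger): Q = ṁ_c·Cp_c·(T_c,out − T_c,in)
ṁ_c = 944680 / [2.22 × (114 − 26.1)] = 4841.1 kg/h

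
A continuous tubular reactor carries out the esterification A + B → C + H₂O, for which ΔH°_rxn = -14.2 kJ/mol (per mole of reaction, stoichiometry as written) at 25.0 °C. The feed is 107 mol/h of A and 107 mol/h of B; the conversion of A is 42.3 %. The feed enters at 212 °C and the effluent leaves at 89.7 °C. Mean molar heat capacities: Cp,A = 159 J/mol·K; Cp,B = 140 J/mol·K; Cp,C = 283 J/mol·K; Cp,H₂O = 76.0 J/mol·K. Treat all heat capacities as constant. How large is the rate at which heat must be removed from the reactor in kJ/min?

Q_out = 73.0 kJ/min

Extent of reaction ξ = 0.423 × 107 = 45.261 mol/h
Reaction term: ξ·ΔH°_rxn = 45.261 × -14.2 = -642.71 kJ/h
Sensible, feed 212→25 °C: -5982.7 kJ/h
Outlet flows (mol/h): A 61.739, B 61.739, C 45.261, H₂O 45.261
Sensible, products 25→89.7 °C: 2245.7 kJ/h
Q = ΔH = -4379.7 kJ/h = -1.2166 kW
Heat removed = 72.996 kJ/min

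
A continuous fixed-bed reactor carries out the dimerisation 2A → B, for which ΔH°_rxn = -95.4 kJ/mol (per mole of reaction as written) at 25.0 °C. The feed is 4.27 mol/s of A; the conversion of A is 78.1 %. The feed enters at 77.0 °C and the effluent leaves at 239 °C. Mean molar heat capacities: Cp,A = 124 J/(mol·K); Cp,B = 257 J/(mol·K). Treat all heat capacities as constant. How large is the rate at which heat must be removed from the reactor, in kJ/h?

Q_out = 252000 kJ/h

Extent of reaction ξ = 0.781 × 4.27 / 2 = 1.6674 mol/s
Reaction term: ξ·ΔH°_rxn = 1.6674 × -95.4 = -159.07 kJ/s
Sensible, feed 77.0→25 °C: -27.533 kJ/s
Outlet flows (mol/s): A 0.93513, B 1.6674
Sensible, products 25→239 °C: 116.52 kJ/s
Q = ΔH = -70.086 kJ/s = -70.086 kW
Heat removed = 252310 kJ/h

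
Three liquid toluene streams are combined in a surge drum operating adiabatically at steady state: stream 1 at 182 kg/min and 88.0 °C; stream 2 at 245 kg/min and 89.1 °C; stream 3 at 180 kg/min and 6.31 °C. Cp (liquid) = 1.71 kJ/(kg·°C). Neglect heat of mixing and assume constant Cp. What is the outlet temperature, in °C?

T_out = 64.2 °C

Energy balance with Q = 0: Σ ṁᵢCp,ᵢ(T_out − Tᵢ) = 0
Σ ṁᵢCp,ᵢTᵢ = 182×1.71×88.0 + 245×1.71×89.1 + 180×1.71×6.31 = 66658
Σ ṁᵢCp,ᵢ = 182×1.71 + 245×1.71 + 180×1.71 = 1038
T_out = 66658 / 1038 = 64.22 °C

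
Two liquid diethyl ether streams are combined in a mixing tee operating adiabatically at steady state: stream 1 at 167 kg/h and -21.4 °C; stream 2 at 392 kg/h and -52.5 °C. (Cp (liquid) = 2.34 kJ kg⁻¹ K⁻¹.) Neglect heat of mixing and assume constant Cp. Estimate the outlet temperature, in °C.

T_out = -43.2 °C

Adiabatic, steady state ⇒ Σ ṁᵢCp,ᵢ(T_out − Tᵢ) = 0
Σ ṁᵢCp,ᵢTᵢ = 167×2.34×-21.4 + 392×2.34×-52.5 = -56520
Σ ṁᵢCp,ᵢ = 167×2.34 + 392×2.34 = 1308.1
T_out = -56520 / 1308.1 = -43.209 °C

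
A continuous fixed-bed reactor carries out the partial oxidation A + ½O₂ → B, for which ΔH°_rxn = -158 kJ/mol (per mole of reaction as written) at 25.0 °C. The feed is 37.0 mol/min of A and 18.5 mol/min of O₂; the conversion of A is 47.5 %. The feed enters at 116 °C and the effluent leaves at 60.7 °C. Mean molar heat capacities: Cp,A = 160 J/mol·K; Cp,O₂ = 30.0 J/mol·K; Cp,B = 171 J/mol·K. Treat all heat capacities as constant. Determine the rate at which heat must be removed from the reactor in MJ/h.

Extent of reaction ξ = 0.475 × 37.0 = 17.575 mol/min
Reaction term: ξ·ΔH°_rxn = 17.575 × -158 = -2776.8 kJ/min
Sensible, feed 116→25 °C: -589.23 kJ/min
Outlet flows (mol/min): A 19.425, O₂ 9.7125, B 17.575
Sensible, products 25→60.7 °C: 228.65 kJ/min
Q = ΔH = -3137.4 kJ/min = -52.29 kW
Heat removed = 188.25 MJ/h

Q_out = 188 MJ/h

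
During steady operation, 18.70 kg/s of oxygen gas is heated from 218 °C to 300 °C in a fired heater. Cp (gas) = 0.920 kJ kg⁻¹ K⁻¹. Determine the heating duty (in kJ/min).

Q = 84600 kJ/min

Q = ṁ·Cp·ΔT = 18.70 × 0.920 × (300 − 218) = 1410.7 kJ/s
Heating duty = 84644 kJ/min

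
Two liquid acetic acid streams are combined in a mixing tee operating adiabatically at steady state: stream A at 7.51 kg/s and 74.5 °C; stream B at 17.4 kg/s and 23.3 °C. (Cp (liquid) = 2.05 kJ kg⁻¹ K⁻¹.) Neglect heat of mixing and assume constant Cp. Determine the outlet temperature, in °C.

T_out = 38.7 °C

Energy balance with Q = 0: Σ ṁᵢCp,ᵢ(T_out − Tᵢ) = 0
T_out = Σ ṁᵢCp,ᵢTᵢ / Σ ṁᵢCp,ᵢ
      = 1978.1 / 51.065 = 38.736 °C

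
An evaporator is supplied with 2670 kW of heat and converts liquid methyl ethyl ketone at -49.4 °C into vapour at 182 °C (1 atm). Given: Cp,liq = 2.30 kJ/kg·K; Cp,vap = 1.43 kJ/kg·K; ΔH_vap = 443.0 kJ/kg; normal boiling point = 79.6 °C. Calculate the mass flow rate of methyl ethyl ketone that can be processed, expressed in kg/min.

Δh = 2.30×(79.6−-49.4) + 443.0 + 1.43×(182−79.6) = 886.13 kJ/kg
Q = 2670 kW = 2670 kJ/s = 160200 kJ/min
ṁ = Q/Δh = 160200 / 886.13 = 180.79 kg/min

ṁ = 181 kg/min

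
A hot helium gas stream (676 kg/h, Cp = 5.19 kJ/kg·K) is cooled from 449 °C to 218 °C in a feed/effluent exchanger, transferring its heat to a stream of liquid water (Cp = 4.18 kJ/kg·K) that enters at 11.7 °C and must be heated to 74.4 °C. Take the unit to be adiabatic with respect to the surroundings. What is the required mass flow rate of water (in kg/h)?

ṁ_c = 3090 kg/h

Heat released by hot stream: Q = 676 × 5.19 × (449 − 218) = 810450 kJ/h
Energy balance on cold side (adiabatic exchanger): Q = ṁ_c·Cp_c·(T_c,out − T_c,in)
ṁ_c = 810450 / [4.18 × (74.4 − 11.7)] = 3092.3 kg/h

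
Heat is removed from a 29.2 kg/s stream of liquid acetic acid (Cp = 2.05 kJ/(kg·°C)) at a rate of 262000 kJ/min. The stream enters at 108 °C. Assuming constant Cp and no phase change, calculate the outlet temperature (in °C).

Q = 262000 kJ/min = 4366.7 kJ/s
ΔT = Q/(ṁ·Cp) = 4366.7/(29.2×2.05) = 72.948 K
T_out = 108 − 72.948 = 35.052 °C

T_out = 35.1 °C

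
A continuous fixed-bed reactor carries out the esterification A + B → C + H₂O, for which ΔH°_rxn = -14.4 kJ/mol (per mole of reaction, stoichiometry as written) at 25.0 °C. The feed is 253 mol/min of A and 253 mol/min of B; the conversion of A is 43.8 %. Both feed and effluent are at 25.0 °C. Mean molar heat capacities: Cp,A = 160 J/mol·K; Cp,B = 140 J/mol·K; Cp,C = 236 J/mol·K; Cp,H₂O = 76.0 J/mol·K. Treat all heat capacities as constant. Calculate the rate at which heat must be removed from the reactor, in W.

Extent of reaction ξ = 0.438 × 253 = 110.81 mol/min
Reaction term: ξ·ΔH°_rxn = 110.81 × -14.4 = -1595.7 kJ/min
Q = ΔH = -1595.7 kJ/min = -26.595 kW
Heat removed = 26595 W

Q_out = 26600 W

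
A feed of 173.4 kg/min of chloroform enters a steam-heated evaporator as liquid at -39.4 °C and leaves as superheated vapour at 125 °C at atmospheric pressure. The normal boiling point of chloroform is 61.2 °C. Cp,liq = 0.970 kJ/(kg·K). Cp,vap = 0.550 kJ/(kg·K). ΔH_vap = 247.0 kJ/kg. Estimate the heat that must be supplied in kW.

Q = 1100 kW

liquid -39.4→61.2 °C: 97.582 kJ/kg
vaporisation at 61.2 °C: 247 kJ/kg
vapour 61.2→125 °C: 35.09 kJ/kg
Δh = 97.582 + 247 + 35.09 = 379.67 kJ/kg
Q = ṁ·Δh = 173.4 kg/min × 379.67 kJ/kg = 65835 kJ/min
|Q| = 1097.3 kW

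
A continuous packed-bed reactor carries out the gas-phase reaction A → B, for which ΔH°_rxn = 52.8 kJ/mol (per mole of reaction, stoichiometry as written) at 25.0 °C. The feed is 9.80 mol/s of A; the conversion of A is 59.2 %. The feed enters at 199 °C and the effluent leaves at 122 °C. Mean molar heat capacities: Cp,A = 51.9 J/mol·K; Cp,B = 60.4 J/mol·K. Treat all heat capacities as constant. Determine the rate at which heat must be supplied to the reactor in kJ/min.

Q_in = 16300 kJ/min

Extent of reaction ξ = 0.592 × 9.80 = 5.8016 mol/s
Reaction term: ξ·ΔH°_rxn = 5.8016 × 52.8 = 306.32 kJ/s
Sensible, feed 199→25 °C: -88.5 kJ/s
Outlet flows (mol/s): A 3.9984, B 5.8016
Sensible, products 25→122 °C: 54.12 kJ/s
Q = ΔH = 271.94 kJ/s = 271.94 kW
Heat supplied = 16317 kJ/min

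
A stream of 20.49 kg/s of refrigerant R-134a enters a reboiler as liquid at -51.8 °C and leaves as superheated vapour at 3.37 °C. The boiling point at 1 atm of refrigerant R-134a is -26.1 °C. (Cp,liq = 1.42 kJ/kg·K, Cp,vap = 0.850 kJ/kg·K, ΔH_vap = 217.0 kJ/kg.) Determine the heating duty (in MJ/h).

liquid -51.8→-26.1 °C: 36.494 kJ/kg
vaporisation at -26.1 °C: 217 kJ/kg
vapour -26.1→3.37 °C: 25.05 kJ/kg
Δh = 36.494 + 217 + 25.05 = 278.54 kJ/kg
Q = ṁ·Δh = 20.49 kg/s × 278.54 kJ/kg = 5707.4 kJ/s
|Q| = 5707.4 kW = 20546 MJ/h

Q = 20500 MJ/h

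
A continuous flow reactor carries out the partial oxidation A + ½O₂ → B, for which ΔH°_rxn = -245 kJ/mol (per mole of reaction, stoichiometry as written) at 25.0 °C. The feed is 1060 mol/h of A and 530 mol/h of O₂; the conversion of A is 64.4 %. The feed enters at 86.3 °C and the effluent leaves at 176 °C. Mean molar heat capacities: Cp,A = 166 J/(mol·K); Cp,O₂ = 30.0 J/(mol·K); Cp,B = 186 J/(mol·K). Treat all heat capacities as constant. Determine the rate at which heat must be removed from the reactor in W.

Extent of reaction ξ = 0.644 × 1060 = 682.64 mol/h
Reaction term: ξ·ΔH°_rxn = 682.64 × -245 = -167250 kJ/h
Sensible, feed 86.3→25 °C: -11761 kJ/h
Outlet flows (mol/h): A 377.36, O₂ 188.68, B 682.64
Sensible, products 25→176 °C: 29486 kJ/h
Q = ΔH = -149520 kJ/h = -41.534 kW
Heat removed = 41534 W

Q_out = 41500 W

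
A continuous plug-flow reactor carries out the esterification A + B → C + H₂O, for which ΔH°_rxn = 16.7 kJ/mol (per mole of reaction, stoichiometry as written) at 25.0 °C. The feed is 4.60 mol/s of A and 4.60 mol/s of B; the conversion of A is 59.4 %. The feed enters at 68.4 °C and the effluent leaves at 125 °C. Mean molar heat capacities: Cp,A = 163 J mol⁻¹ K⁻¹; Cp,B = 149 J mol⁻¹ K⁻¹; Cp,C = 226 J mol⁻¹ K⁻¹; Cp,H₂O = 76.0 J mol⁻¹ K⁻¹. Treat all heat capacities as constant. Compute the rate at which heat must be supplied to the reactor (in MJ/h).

Extent of reaction ξ = 0.594 × 4.60 = 2.7324 mol/s
Reaction term: ξ·ΔH°_rxn = 2.7324 × 16.7 = 45.631 kJ/s
Sensible, feed 68.4→25 °C: -62.288 kJ/s
Outlet flows (mol/s): A 1.8676, B 1.8676, C 2.7324, H₂O 2.7324
Sensible, products 25→125 °C: 140.79 kJ/s
Q = ΔH = 124.13 kJ/s = 124.13 kW
Heat supplied = 446.87 MJ/h

Q_in = 447 MJ/h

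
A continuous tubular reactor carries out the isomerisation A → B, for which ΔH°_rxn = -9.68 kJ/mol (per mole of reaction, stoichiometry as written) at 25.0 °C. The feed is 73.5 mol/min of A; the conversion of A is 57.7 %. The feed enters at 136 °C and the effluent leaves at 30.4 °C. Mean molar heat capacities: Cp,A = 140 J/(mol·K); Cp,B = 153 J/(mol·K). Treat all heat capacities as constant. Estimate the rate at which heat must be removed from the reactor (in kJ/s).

Q_out = 24.9 kJ/s

Extent of reaction ξ = 0.577 × 73.5 = 42.409 mol/min
Reaction term: ξ·ΔH°_rxn = 42.409 × -9.68 = -410.52 kJ/min
Sensible, feed 136→25 °C: -1142.2 kJ/min
Outlet flows (mol/min): A 31.091, B 42.409
Sensible, products 25→30.4 °C: 58.543 kJ/min
Q = ΔH = -1494.2 kJ/min = -24.903 kW
Heat removed = 24.903 kJ/s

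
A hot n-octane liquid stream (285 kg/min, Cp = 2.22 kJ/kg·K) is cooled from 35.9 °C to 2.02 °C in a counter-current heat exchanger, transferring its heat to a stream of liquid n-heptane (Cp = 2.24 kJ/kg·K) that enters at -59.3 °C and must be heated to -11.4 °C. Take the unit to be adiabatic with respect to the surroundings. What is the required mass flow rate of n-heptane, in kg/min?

Heat released by hot stream: Q = 285 × 2.22 × (35.9 − 2.02) = 21436 kJ/min
Energy balance on cold side (adiabatic exchanger): Q = ṁ_c·Cp_c·(T_c,out − T_c,in)
ṁ_c = 21436 / [2.24 × (-11.4 − -59.3)] = 199.78 kg/min

ṁ_c = 200 kg/min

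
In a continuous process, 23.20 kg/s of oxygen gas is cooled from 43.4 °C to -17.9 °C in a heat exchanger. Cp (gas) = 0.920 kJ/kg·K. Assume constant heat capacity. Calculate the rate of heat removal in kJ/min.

Q_c = 78500 kJ/min

Q = ṁ·Cp·ΔT = 23.20 × 0.920 × (-17.9 − 43.4) = -1308.4 kJ/s
Cooling duty = 78503 kJ/min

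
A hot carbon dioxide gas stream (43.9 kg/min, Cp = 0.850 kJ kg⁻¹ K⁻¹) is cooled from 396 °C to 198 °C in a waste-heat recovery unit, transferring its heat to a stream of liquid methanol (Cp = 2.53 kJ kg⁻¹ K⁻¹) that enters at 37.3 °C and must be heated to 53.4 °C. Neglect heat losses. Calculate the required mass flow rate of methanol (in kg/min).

Heat released by hot stream: Q = 43.9 × 0.850 × (396 − 198) = 7388.4 kJ/min
Energy balance on cold side (adiabatic exchanger): Q = ṁ_c·Cp_c·(T_c,out − T_c,in)
ṁ_c = 7388.4 / [2.53 × (53.4 − 37.3)] = 181.39 kg/min

ṁ_c = 181 kg/min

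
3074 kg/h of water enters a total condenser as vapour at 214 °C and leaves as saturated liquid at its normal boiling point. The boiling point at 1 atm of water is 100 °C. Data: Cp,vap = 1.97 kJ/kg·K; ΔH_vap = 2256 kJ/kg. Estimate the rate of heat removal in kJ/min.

Q_c = 127000 kJ/min

vapour 214→100 °C: -224.58 kJ/kg
condensation at 100 °C: -2256 kJ/kg
Δh = -224.58 + -2256 = -2480.6 kJ/kg
Q = ṁ·Δh = 3074 kg/h × -2480.6 kJ/kg = -7.6253e+06 kJ/h
|Q| = 2118.1 kW = 127090 kJ/min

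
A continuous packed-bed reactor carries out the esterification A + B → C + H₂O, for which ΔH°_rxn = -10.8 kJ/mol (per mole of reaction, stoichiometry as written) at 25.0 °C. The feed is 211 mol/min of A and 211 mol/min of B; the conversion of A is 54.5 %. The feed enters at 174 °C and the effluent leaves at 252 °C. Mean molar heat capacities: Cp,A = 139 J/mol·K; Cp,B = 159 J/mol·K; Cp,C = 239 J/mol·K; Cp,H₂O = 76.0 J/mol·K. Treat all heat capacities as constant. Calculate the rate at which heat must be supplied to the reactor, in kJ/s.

Q_in = 68.4 kJ/s

Extent of reaction ξ = 0.545 × 211 = 115 mol/min
Reaction term: ξ·ΔH°_rxn = 115 × -10.8 = -1241.9 kJ/min
Sensible, feed 174→25 °C: -9368.8 kJ/min
Outlet flows (mol/min): A 96.005, B 96.005, C 115, H₂O 115
Sensible, products 25→252 °C: 14717 kJ/min
Q = ΔH = 4106.3 kJ/min = 68.438 kW
Heat supplied = 68.438 kJ/s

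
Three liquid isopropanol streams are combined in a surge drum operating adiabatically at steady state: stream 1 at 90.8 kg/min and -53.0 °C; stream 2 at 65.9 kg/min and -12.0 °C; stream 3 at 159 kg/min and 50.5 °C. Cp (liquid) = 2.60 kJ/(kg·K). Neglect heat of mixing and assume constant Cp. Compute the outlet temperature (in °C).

Adiabatic, steady state ⇒ Σ ṁᵢCp,ᵢ(T_out − Tᵢ) = 0
Σ ṁᵢCp,ᵢTᵢ = 90.8×2.60×-53.0 + 65.9×2.60×-12.0 + 159×2.60×50.5 = 6308.4
Σ ṁᵢCp,ᵢ = 90.8×2.60 + 65.9×2.60 + 159×2.60 = 820.82
T_out = 6308.4 / 820.82 = 7.6855 °C

T_out = 7.69 °C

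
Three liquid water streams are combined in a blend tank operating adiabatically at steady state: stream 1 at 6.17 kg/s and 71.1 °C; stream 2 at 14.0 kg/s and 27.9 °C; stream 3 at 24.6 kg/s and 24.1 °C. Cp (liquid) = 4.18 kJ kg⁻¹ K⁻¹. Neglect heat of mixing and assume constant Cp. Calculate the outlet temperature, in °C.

T_out = 31.8 °C

Energy balance with Q = 0: Σ ṁᵢCp,ᵢ(T_out − Tᵢ) = 0
T_out = Σ ṁᵢCp,ᵢTᵢ / Σ ṁᵢCp,ᵢ
      = 5944.6 / 187.14 = 31.766 °C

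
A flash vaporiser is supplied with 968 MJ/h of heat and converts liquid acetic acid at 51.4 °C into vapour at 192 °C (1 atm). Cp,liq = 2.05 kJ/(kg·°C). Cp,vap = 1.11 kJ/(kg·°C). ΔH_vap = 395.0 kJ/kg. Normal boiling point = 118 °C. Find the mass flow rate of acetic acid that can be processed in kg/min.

Δh = 2.05×(118−51.4) + 395.0 + 1.11×(192−118) = 613.67 kJ/kg
Q = 968 MJ/h = 268.89 kJ/s = 16133 kJ/min
ṁ = Q/Δh = 16133 / 613.67 = 26.29 kg/min

ṁ = 26.3 kg/min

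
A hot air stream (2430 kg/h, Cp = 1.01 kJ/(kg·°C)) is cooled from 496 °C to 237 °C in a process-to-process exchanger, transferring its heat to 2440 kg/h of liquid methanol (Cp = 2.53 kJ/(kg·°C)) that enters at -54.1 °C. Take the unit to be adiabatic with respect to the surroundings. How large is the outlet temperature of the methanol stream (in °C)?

Heat released by hot stream: Q = 2430 × 1.01 × (496 − 237) = 635660 kJ/h
Energy balance on cold side (adiabatic exchanger): Q = ṁ_c·Cp_c·(T_c,out − T_c,in)
T_c,out = -54.1 + 635660/(2440 × 2.53) = 48.872 °C

T_c,out = 48.9 °C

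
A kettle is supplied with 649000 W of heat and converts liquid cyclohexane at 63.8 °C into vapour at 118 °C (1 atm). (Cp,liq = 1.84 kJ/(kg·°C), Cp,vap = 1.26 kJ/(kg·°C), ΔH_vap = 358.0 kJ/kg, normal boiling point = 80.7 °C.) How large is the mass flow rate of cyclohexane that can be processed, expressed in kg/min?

ṁ = 89.3 kg/min

Δh = 1.84×(80.7−63.8) + 358.0 + 1.26×(118−80.7) = 436.09 kJ/kg
Q = 649000 W = 649 kJ/s = 38940 kJ/min
ṁ = Q/Δh = 38940 / 436.09 = 89.293 kg/min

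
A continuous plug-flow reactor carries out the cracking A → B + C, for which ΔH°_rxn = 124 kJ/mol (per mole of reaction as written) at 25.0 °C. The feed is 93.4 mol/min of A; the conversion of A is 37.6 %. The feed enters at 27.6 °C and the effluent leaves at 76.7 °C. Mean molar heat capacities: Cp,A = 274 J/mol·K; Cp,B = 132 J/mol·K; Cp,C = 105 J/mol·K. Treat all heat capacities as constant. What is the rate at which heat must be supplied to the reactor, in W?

Extent of reaction ξ = 0.376 × 93.4 = 35.118 mol/min
Reaction term: ξ·ΔH°_rxn = 35.118 × 124 = 4354.7 kJ/min
Sensible, feed 27.6→25 °C: -66.538 kJ/min
Outlet flows (mol/min): A 58.282, B 35.118, C 35.118
Sensible, products 25→76.7 °C: 1255.9 kJ/min
Q = ΔH = 5544.1 kJ/min = 92.401 kW
Heat supplied = 92401 W

Q_in = 92400 W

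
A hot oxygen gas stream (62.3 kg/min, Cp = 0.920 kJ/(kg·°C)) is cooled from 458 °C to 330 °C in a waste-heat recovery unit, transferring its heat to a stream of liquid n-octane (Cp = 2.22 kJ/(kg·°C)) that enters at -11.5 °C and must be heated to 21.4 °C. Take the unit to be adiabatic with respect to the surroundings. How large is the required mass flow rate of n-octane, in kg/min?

Heat released by hot stream: Q = 62.3 × 0.920 × (458 − 330) = 7336.4 kJ/min
Energy balance on cold side (adiabatic exchanger): Q = ṁ_c·Cp_c·(T_c,out − T_c,in)
ṁ_c = 7336.4 / [2.22 × (21.4 − -11.5)] = 100.45 kg/min

ṁ_c = 100 kg/min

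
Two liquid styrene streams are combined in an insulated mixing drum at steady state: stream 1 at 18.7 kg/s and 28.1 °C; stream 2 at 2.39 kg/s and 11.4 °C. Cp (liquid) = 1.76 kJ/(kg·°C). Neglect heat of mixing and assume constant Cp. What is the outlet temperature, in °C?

No heat crosses the boundary, so H_out = H_in.
Σ ṁᵢCp,ᵢTᵢ = 18.7×1.76×28.1 + 2.39×1.76×11.4 = 972.78
Σ ṁᵢCp,ᵢ = 18.7×1.76 + 2.39×1.76 = 37.118
T_out = 972.78 / 37.118 = 26.207 °C

T_out = 26.2 °C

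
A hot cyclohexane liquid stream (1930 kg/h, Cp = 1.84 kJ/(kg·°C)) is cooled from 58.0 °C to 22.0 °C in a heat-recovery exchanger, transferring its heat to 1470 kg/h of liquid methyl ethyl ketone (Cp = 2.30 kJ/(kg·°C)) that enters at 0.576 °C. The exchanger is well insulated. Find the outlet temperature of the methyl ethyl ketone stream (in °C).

T_c,out = 38.4 °C

Heat released by hot stream: Q = 1930 × 1.84 × (58.0 − 22.0) = 127840 kJ/h
Energy balance on cold side (adiabatic exchanger): Q = ṁ_c·Cp_c·(T_c,out − T_c,in)
T_c,out = 0.576 + 127840/(1470 × 2.30) = 38.388 °C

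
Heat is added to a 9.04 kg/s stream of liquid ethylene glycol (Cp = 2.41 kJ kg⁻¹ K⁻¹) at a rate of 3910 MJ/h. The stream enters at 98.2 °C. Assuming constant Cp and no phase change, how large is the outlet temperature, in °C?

Q = 3910 MJ/h = 1086.1 kJ/s
ΔT = Q/(ṁ·Cp) = 1086.1/(9.04×2.41) = 49.853 K
T_out = 98.2 + 49.853 = 148.05 °C

T_out = 148 °C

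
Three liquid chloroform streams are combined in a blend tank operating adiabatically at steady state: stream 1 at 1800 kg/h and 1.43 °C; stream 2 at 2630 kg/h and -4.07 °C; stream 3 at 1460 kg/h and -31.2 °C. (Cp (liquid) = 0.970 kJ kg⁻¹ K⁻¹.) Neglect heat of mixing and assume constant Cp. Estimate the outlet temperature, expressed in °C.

No heat crosses the boundary, so H_out = H_in.
T_out = Σ ṁᵢCp,ᵢTᵢ / Σ ṁᵢCp,ᵢ
      = -52072 / 5713.3 = -9.1141 °C

T_out = -9.11 °C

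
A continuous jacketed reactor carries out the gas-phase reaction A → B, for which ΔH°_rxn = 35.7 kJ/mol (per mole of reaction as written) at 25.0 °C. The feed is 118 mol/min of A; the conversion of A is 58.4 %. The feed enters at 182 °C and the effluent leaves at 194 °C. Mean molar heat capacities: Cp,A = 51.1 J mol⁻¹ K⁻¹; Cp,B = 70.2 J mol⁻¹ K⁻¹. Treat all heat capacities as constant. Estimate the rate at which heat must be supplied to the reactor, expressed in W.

Q_in = 45900 W

Extent of reaction ξ = 0.584 × 118 = 68.912 mol/min
Reaction term: ξ·ΔH°_rxn = 68.912 × 35.7 = 2460.2 kJ/min
Sensible, feed 182→25 °C: -946.68 kJ/min
Outlet flows (mol/min): A 49.088, B 68.912
Sensible, products 25→194 °C: 1241.5 kJ/min
Q = ΔH = 2755 kJ/min = 45.916 kW
Heat supplied = 45916 W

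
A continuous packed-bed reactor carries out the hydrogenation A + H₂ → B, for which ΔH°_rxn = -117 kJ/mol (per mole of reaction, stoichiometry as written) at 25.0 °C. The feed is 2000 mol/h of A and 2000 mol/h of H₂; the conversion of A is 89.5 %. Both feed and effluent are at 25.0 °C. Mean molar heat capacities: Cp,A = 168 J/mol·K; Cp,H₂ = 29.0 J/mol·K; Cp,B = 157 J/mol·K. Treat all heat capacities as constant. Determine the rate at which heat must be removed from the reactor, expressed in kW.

Extent of reaction ξ = 0.895 × 2000 = 1790 mol/h
Reaction term: ξ·ΔH°_rxn = 1790 × -117 = -209430 kJ/h
Q = ΔH = -209430 kJ/h = -58.175 kW
Heat removed = 58.175 kW

Q_out = 58.2 kW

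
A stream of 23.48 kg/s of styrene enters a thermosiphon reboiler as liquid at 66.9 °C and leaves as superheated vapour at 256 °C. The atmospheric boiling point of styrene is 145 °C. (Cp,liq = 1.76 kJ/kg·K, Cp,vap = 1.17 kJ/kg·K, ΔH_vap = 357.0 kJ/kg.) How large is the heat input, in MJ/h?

liquid 66.9→145 °C: 137.46 kJ/kg
vaporisation at 145 °C: 357 kJ/kg
vapour 145→256 °C: 129.87 kJ/kg
Δh = 137.46 + 357 + 129.87 = 624.33 kJ/kg
Q = ṁ·Δh = 23.48 kg/s × 624.33 kJ/kg = 14659 kJ/s
|Q| = 14659 kW = 52773 MJ/h

Q = 52800 MJ/h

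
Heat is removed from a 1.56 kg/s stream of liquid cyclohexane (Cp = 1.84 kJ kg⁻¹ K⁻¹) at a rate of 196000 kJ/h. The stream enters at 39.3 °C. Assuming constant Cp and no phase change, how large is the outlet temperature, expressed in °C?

T_out = 20.3 °C

Q = 196000 kJ/h = 54.444 kJ/s
ΔT = Q/(ṁ·Cp) = 54.444/(1.56×1.84) = 18.968 K
T_out = 39.3 − 18.968 = 20.332 °C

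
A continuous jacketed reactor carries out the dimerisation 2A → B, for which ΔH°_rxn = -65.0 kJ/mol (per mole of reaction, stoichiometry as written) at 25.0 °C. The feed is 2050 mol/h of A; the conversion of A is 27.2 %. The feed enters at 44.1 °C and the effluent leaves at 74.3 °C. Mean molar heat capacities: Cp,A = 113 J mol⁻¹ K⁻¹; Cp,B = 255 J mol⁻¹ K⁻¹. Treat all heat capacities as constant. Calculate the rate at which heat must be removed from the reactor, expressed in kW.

Extent of reaction ξ = 0.272 × 2050 / 2 = 278.8 mol/h
Reaction term: ξ·ΔH°_rxn = 278.8 × -65.0 = -18122 kJ/h
Sensible, feed 44.1→25 °C: -4424.5 kJ/h
Outlet flows (mol/h): A 1492.4, B 278.8
Sensible, products 25→74.3 °C: 11819 kJ/h
Q = ΔH = -10728 kJ/h = -2.9799 kW
Heat removed = 2.9799 kW

Q_out = 2.98 kW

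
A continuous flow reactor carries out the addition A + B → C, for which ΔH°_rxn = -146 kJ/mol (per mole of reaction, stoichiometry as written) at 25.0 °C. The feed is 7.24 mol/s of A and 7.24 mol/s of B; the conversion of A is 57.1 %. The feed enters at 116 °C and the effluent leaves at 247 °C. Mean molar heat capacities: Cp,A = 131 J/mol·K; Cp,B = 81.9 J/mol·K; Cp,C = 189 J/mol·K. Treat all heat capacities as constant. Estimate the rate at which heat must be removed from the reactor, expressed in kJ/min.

Q_out = 25400 kJ/min

Extent of reaction ξ = 0.571 × 7.24 = 4.134 mol/s
Reaction term: ξ·ΔH°_rxn = 4.134 × -146 = -603.57 kJ/s
Sensible, feed 116→25 °C: -140.27 kJ/s
Outlet flows (mol/s): A 3.106, B 3.106, C 4.134
Sensible, products 25→247 °C: 320.26 kJ/s
Q = ΔH = -423.58 kJ/s = -423.58 kW
Heat removed = 25415 kJ/min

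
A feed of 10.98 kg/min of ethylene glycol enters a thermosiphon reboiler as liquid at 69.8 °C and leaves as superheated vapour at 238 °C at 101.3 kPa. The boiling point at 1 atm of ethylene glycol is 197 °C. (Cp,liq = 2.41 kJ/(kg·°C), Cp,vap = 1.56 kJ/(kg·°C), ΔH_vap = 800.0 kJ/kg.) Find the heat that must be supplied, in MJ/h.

Q = 771 MJ/h

liquid 69.8→197 °C: 306.55 kJ/kg
vaporisation at 197 °C: 800 kJ/kg
vapour 197→238 °C: 63.96 kJ/kg
Δh = 306.55 + 800 + 63.96 = 1170.5 kJ/kg
Q = ṁ·Δh = 10.98 kg/min × 1170.5 kJ/kg = 12852 kJ/min
|Q| = 214.2 kW = 771.13 MJ/h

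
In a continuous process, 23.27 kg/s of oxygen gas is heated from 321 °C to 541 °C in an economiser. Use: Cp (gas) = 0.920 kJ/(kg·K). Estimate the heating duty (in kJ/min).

Q = ṁ·Cp·ΔT = 23.27 × 0.920 × (541 − 321) = 4709.8 kJ/s
Heating duty = 282590 kJ/min

Q = 283000 kJ/min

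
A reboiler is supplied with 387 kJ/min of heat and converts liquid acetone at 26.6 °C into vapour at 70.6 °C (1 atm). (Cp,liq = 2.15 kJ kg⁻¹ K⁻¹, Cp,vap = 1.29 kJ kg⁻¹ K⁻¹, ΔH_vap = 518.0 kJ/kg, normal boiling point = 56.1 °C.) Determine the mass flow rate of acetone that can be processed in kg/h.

ṁ = 38.7 kg/h

Δh = 2.15×(56.1−26.6) + 518.0 + 1.29×(70.6−56.1) = 600.13 kJ/kg
Q = 387 kJ/min = 6.45 kJ/s = 23220 kJ/h
ṁ = Q/Δh = 23220 / 600.13 = 38.692 kg/h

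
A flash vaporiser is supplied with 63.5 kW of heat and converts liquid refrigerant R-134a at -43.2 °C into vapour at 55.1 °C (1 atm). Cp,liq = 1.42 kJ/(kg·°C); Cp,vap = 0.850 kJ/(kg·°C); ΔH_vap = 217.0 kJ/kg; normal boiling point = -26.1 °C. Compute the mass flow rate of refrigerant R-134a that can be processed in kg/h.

Δh = 1.42×(-26.1−-43.2) + 217.0 + 0.850×(55.1−-26.1) = 310.3 kJ/kg
Q = 63.5 kW = 63.5 kJ/s = 228600 kJ/h
ṁ = Q/Δh = 228600 / 310.3 = 736.7 kg/h

ṁ = 737 kg/h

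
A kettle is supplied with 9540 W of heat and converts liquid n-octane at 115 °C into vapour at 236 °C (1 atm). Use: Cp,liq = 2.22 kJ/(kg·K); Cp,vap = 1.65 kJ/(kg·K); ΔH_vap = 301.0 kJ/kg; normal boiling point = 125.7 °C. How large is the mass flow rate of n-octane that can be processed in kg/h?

ṁ = 67.8 kg/h

Δh = 2.22×(125.7−115) + 301.0 + 1.65×(236−125.7) = 506.75 kJ/kg
Q = 9540 W = 9.54 kJ/s = 34344 kJ/h
ṁ = Q/Δh = 34344 / 506.75 = 67.773 kg/h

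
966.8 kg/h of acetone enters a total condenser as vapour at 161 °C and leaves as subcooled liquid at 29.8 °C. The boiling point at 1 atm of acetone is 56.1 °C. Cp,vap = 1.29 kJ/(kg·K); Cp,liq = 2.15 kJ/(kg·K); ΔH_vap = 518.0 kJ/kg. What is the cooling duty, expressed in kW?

Q_c = 191 kW

vapour 161→56.1 °C: -135.32 kJ/kg
condensation at 56.1 °C: -518 kJ/kg
liquid 56.1→29.8 °C: -56.545 kJ/kg
Δh = -135.32 + -518 + -56.545 = -709.87 kJ/kg
Q = ṁ·Δh = 966.8 kg/h × -709.87 kJ/kg = -686300 kJ/h
|Q| = 190.64 kW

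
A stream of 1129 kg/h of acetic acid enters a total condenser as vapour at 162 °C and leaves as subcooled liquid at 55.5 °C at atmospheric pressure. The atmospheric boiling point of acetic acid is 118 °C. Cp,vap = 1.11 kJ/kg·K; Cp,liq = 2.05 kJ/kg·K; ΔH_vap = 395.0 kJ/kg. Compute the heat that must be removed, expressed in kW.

Q_c = 179 kW

vapour 162→118 °C: -48.84 kJ/kg
condensation at 118 °C: -395 kJ/kg
liquid 118→55.5 °C: -128.12 kJ/kg
Δh = -48.84 + -395 + -128.12 = -571.97 kJ/kg
Q = ṁ·Δh = 1129 kg/h × -571.97 kJ/kg = -645750 kJ/h
|Q| = 179.37 kW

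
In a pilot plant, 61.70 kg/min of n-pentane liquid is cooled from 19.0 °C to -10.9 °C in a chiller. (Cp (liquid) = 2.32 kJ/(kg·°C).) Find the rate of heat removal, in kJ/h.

Q_c = 257000 kJ/h

Q = ṁ·Cp·ΔT = 61.70 × 2.32 × (-10.9 − 19.0) = -4280 kJ/min
Converting: 4280 / 60 s = 71.333 kW
Cooling duty = 256800 kJ/h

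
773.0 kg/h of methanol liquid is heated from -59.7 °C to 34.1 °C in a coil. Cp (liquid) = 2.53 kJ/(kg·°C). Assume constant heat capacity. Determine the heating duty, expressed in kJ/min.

Q = 3060 kJ/min

Q = ṁ·Cp·ΔT = 773.0 × 2.53 × (34.1 − -59.7) = 183440 kJ/h
Converting: 183440 / 3600 s = 50.957 kW
Heating duty = 3057.4 kJ/min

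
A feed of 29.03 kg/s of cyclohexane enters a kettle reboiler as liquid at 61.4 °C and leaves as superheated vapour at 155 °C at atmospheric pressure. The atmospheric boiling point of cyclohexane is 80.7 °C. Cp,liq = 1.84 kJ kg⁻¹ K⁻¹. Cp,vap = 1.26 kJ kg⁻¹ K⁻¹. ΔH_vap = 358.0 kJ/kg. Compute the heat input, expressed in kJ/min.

Q = 848000 kJ/min

liquid 61.4→80.7 °C: 35.512 kJ/kg
vaporisation at 80.7 °C: 358 kJ/kg
vapour 80.7→155 °C: 93.618 kJ/kg
Δh = 35.512 + 358 + 93.618 = 487.13 kJ/kg
Q = ṁ·Δh = 29.03 kg/s × 487.13 kJ/kg = 14141 kJ/s
|Q| = 14141 kW = 848480 kJ/min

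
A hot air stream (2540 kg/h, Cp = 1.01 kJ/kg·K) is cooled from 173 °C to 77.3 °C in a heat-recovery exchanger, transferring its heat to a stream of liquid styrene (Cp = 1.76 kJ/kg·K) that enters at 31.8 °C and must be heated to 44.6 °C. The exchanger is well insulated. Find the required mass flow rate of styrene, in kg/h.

ṁ_c = 10900 kg/h

Heat released by hot stream: Q = 2540 × 1.01 × (173 − 77.3) = 245510 kJ/h
Energy balance on cold side (adiabatic exchanger): Q = ṁ_c·Cp_c·(T_c,out − T_c,in)
ṁ_c = 245510 / [1.76 × (44.6 − 31.8)] = 10898 kg/h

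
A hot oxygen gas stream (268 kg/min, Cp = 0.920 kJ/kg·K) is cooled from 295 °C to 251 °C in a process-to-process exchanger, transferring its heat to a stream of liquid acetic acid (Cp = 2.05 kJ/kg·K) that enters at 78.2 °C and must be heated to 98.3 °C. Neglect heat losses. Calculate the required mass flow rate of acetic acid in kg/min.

Heat released by hot stream: Q = 268 × 0.920 × (295 − 251) = 10849 kJ/min
Energy balance on cold side (adiabatic exchanger): Q = ṁ_c·Cp_c·(T_c,out − T_c,in)
ṁ_c = 10849 / [2.05 × (98.3 − 78.2)] = 263.28 kg/min

ṁ_c = 263 kg/min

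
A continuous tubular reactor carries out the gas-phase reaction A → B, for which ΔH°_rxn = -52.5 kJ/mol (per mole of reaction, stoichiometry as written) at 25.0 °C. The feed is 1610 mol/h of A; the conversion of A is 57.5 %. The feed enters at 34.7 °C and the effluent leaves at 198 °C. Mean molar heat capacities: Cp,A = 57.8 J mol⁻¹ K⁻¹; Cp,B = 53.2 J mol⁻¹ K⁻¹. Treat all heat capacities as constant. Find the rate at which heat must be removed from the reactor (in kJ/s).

Extent of reaction ξ = 0.575 × 1610 = 925.75 mol/h
Reaction term: ξ·ΔH°_rxn = 925.75 × -52.5 = -48602 kJ/h
Sensible, feed 34.7→25 °C: -902.66 kJ/h
Outlet flows (mol/h): A 684.25, B 925.75
Sensible, products 25→198 °C: 15362 kJ/h
Q = ΔH = -34142 kJ/h = -9.4839 kW
Heat removed = 9.4839 kJ/s

Q_out = 9.48 kJ/s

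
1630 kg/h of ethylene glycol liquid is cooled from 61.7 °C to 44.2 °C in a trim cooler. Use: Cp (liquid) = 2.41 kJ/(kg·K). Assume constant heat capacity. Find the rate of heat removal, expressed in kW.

Q_c = 19.1 kW

Q = ṁ·Cp·ΔT = 1630 × 2.41 × (44.2 − 61.7) = -68745 kJ/h
Converting: 68745 / 3600 s = 19.096 kW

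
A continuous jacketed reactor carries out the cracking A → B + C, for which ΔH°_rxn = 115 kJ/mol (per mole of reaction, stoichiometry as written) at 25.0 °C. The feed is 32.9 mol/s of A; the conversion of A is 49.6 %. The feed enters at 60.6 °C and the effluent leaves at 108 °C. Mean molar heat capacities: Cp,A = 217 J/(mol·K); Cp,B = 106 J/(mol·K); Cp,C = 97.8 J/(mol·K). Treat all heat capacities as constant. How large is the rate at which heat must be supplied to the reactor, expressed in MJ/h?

Q_in = 7910 MJ/h

Extent of reaction ξ = 0.496 × 32.9 = 16.318 mol/s
Reaction term: ξ·ΔH°_rxn = 16.318 × 115 = 1876.6 kJ/s
Sensible, feed 60.6→25 °C: -254.16 kJ/s
Outlet flows (mol/s): A 16.582, B 16.318, C 16.318
Sensible, products 25→108 °C: 574.68 kJ/s
Q = ΔH = 2197.1 kJ/s = 2197.1 kW
Heat supplied = 7909.7 MJ/h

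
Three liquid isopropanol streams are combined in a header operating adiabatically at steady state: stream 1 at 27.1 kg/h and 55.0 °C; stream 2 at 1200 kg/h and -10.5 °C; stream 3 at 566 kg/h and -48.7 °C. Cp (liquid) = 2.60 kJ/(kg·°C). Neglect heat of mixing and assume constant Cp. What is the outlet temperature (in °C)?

No heat crosses the boundary, so H_out = H_in.
Σ ṁᵢCp,ᵢTᵢ = 27.1×2.60×55.0 + 1200×2.60×-10.5 + 566×2.60×-48.7 = -100550
Σ ṁᵢCp,ᵢ = 27.1×2.60 + 1200×2.60 + 566×2.60 = 4662.1
T_out = -100550 / 4662.1 = -21.568 °C

T_out = -21.6 °C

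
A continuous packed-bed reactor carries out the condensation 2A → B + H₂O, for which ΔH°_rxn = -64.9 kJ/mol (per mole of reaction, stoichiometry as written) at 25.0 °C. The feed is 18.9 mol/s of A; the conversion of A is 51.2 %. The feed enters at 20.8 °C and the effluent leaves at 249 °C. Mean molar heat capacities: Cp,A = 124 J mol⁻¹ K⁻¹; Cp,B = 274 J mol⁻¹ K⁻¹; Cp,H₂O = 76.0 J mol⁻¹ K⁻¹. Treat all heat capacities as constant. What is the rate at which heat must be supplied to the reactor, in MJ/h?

Extent of reaction ξ = 0.512 × 18.9 / 2 = 4.8384 mol/s
Reaction term: ξ·ΔH°_rxn = 4.8384 × -64.9 = -314.01 kJ/s
Sensible, feed 20.8→25 °C: 9.8431 kJ/s
Outlet flows (mol/s): A 9.2232, B 4.8384, H₂O 4.8384
Sensible, products 25→249 °C: 635.51 kJ/s
Q = ΔH = 331.35 kJ/s = 331.35 kW
Heat supplied = 1192.8 MJ/h

Q_in = 1190 MJ/h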